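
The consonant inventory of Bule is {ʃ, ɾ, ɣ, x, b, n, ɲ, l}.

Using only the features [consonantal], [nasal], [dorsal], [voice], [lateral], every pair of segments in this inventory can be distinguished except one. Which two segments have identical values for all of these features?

On the given features, /ɾ/ and /b/ have an identical profile: [+consonantal], [−nasal], [−dorsal], [+voice], [−lateral]. No other two segments in the inventory coincide on all 5 features. (They do differ in [sonorant], [labial] and [coronal], which are not among the given features.)

ɾ, b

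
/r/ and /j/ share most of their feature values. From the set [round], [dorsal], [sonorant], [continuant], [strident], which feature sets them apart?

[dorsal]

/r/ is the alveolar trill and /j/ is the palatal glide. Both are [-round], [+sonorant], [+continuant], [-strident]. /r/ is [-dorsal] while /j/ is [+dorsal], so the distinguishing feature is [dorsal].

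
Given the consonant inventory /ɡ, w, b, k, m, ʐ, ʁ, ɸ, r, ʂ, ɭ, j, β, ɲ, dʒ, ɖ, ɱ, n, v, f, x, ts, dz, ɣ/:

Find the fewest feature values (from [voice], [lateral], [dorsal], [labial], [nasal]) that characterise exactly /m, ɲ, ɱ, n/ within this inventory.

[+nasal]

/m, ɲ, ɱ, n/ are exactly the [+nasal] segments in the inventory, so a single feature suffices.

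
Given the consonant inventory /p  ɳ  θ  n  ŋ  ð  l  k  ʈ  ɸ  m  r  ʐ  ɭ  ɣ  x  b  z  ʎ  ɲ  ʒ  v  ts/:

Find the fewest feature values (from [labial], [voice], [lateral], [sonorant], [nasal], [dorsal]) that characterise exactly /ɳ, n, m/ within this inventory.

[+nasal, −dorsal]

The class [+nasal], [−dorsal] has exactly /ɳ, n, m/ as its extension in this inventory. No smaller conjunction from the listed features achieves this: [−dorsal] alone would also admit /p, θ, ð, l, …/; [+nasal] alone would also admit /ŋ, ɲ/; and checking the remaining single features turns up none with this extension.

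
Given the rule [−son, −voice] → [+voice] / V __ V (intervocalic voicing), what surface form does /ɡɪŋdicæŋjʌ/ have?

[ɡɪŋdiɟæŋjʌ]

/c/ satisfies [−son, −voice] and sits in V __ V. The [+voice] counterpart of the voiceless palatal stop is /ɟ/. Other segments in /ɡɪŋdicæŋjʌ/ either fail the structural description or are not in the environment, so the surface form is [ɡɪŋdiɟæŋjʌ].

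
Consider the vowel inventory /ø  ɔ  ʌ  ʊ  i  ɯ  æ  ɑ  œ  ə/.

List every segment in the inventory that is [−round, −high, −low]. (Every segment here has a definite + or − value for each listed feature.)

ʌ, ə

Checking each segment against [−round], [−high], [−low]: /ʌ/ (mid back unrounded lax vowel), /ə/ (mid central vowel (schwa)) satisfy every feature; every other segment in the inventory fails at least one.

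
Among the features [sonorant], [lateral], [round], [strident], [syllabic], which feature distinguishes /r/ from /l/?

[lateral]

/r/ is the alveolar trill and /l/ is the alveolar lateral approximant. Both are [+sonorant], [−round], [−strident], [−syllabic]. /r/ is [−lateral] while /l/ is [+lateral], so the distinguishing feature is [lateral].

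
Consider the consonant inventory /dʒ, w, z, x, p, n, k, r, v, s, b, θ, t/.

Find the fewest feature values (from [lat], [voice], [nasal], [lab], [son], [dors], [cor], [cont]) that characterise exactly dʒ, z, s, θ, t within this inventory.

Every target segment is [−sonorant], [+coronal]; each remaining inventory member fails at least one of these. Each conjunct is needed — [+coronal] alone would also admit /n, r/; [−sonorant] alone would also admit /x, p, k, v, …/ — and no other single listed feature has exactly this extension, so two is the minimum.

[−son, +cor]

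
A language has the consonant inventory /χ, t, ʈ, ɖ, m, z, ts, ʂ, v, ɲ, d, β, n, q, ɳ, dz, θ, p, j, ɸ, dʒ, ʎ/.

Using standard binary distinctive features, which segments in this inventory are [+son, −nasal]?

Eliminate segments failing any feature: /χ, t, ʈ, ɖ, z, ts, ʂ, v, d, β, q, dz, θ, p, ɸ, dʒ/ are [−sonorant]; /m, ɲ, n, ɳ/ are [+nasal]. The remaining /j, ʎ/ satisfy [+sonorant], [−nasal].

j, ʎ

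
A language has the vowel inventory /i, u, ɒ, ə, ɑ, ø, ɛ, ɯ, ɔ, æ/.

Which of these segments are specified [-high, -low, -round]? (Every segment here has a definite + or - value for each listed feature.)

ə, ɛ

Checking each segment against [-high], [-low], [-round]: /ə/ (mid central vowel (schwa)), /ɛ/ (mid front unrounded lax vowel) satisfy every feature; every other segment in the inventory fails at least one.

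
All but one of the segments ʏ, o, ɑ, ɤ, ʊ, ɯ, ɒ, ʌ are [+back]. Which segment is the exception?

Every segment except /ʏ/ is [+back]. /ʏ/ (high front rounded lax vowel) is [-back], so it is the exception.

ʏ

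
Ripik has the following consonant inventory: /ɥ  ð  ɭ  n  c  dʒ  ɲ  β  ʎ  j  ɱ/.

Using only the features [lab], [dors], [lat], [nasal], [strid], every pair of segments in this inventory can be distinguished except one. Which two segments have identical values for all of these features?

Both /c/ and /j/ are [−labial], [+dorsal], [−lateral], [−nasal], [−strident]. Since the list omits [sonorant], [voice] and [continuant] — which do distinguish the voiceless palatal stop from the palatal glide — this pair collapses; all other pairs remain distinct.

c, j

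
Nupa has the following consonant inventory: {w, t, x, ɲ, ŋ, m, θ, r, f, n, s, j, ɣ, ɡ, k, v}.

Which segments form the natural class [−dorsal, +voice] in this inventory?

Checking each segment against [−dorsal], [+voice]: /m/ (bilabial nasal), /r/ (alveolar trill), /n/ (alveolar nasal), /v/ (voiced labiodental fricative) satisfy every feature; every other segment in the inventory fails at least one.

m, r, n, v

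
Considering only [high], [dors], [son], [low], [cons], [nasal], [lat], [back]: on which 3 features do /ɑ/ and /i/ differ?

/ɑ/ (low back unrounded vowel) and /i/ (high front unrounded tense vowel) agree on [+dorsal], [+sonorant], [−consonantal], [−nasal], [−lateral]. They differ on [high] (/ɑ/ [−], /i/ [+]), [low] (/ɑ/ [+], /i/ [−]), [back] (/ɑ/ [+], /i/ [−]).

[high], [low], [back]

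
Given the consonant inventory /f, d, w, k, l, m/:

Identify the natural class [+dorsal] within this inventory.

w, k

The [+dorsal] segments here are /w, k/; the remaining /f, d, l, m/ are [−dorsal].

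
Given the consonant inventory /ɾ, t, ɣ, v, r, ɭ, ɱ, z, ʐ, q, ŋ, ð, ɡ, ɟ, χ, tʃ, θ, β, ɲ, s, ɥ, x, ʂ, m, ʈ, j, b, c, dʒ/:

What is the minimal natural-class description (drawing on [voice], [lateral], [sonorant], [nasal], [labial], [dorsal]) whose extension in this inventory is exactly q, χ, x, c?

/q, χ, x, c/ are all [-voice], [+dorsal], and no other segment in the inventory matches both values. Dropping any one of them over-generates: [+dorsal] alone would also admit /ɣ, ŋ, ɡ, ɟ, …/; [-voice] alone would also admit /t, tʃ, θ, s, …/. No other single listed feature picks out exactly this set either, so fewer than two features will not do.

[-voice, +dorsal]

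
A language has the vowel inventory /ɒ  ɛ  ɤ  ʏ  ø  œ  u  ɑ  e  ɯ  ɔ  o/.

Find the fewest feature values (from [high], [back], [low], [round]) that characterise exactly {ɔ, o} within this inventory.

The class [-high], [-low], [+back], [+round] has exactly /ɔ, o/ as its extension in this inventory. No smaller conjunction from the listed features achieves this: [-low, +back, +round] alone would also admit /u/; [-high, +back, +round] alone would also admit /ɒ/; [-high, -low, +round] alone would also admit /ø, œ/; [-high, -low, +back] alone would also admit /ɤ/; and checking the remaining three-feature bundles turns up none with this extension.

[-high, -low, +back, +round]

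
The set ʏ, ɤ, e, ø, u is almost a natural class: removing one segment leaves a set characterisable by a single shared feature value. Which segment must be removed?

[tense] groups all but one: /u, e, ɤ, ø/ share [+tense] while /ʏ/ (high front rounded lax vowel) alone is [−tense]. Removing any other segment would not leave a single-feature class that excludes it.

ʏ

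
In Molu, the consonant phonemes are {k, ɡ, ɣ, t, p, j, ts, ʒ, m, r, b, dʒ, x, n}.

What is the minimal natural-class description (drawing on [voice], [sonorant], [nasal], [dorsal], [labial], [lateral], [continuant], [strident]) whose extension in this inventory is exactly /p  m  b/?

Every target segment is [+labial] and no other inventory member is, so one feature is enough.

[+labial]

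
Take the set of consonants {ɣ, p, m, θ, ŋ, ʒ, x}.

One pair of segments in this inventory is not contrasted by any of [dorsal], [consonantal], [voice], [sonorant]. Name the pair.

/θ/ (voiceless dental fricative) and /p/ (voiceless bilabial stop) are both [−dorsal], [+consonantal], [−voice], [−sonorant], so none of the listed features separates them. (They do differ in [continuant], [labial] and [coronal], which are not among the given features.) Every other pair in the inventory differs on at least one listed feature.

θ, p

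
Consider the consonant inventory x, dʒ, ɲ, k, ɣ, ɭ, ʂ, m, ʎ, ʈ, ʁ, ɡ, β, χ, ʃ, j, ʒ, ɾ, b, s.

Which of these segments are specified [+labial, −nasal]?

β, b

Eliminate segments failing any feature: /x, dʒ, ɲ, k, ɣ, ɭ, ʂ, ʎ, ʈ, ʁ, ɡ, χ, ʃ, j, ʒ, ɾ, s/ are [−labial]; /m/ is [+nasal]. The remaining /β, b/ satisfy [+labial], [−nasal].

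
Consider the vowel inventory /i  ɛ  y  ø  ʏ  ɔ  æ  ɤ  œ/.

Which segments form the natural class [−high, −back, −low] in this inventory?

Checking each segment against [−high], [−back], [−low]: /ɛ/ (mid front unrounded lax vowel), /ø/ (mid front rounded tense vowel), /œ/ (mid front rounded lax vowel) satisfy every feature; every other segment in the inventory fails at least one.

ɛ, ø, œ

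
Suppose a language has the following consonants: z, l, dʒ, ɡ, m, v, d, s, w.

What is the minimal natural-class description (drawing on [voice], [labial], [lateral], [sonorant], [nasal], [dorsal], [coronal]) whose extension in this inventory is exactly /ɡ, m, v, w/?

The target set is precisely the extension of [−coronal] in this inventory.

[−coronal]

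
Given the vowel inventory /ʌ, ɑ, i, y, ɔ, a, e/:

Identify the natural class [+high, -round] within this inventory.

Eliminate segments failing any feature: /ʌ, ɑ, ɔ, a, e/ are [-high]; /y/ is [+round]. The remaining /i/ satisfy [+high], [-round].

i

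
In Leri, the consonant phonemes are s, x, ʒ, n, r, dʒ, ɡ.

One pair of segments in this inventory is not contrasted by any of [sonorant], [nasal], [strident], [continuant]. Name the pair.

/ʒ/ (voiced postalveolar fricative) and /s/ (voiceless alveolar fricative) are both [-sonorant], [-nasal], [+strident], [+continuant], so none of the listed features separates them. (They do differ in [voice], [anterior] and [distributed], which are not among the given features.) Every other pair in the inventory differs on at least one listed feature.

ʒ, s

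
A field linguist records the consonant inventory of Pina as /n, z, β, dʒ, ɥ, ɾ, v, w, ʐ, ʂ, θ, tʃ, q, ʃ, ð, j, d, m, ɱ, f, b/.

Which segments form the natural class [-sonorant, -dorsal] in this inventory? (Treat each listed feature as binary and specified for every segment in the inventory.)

z, β, dʒ, v, ʐ, ʂ, θ, tʃ, ʃ, ð, d, f, b

Checking each segment against [-sonorant], [-dorsal]: /z/ (voiced alveolar fricative), /β/ (voiced bilabial fricative), /dʒ/ (voiced postalveolar affricate), /v/ (voiced labiodental fricative), /ʐ/ (voiced retroflex fricative), /ʂ/ (voiceless retroflex fricative), among others, satisfy every feature; every other segment in the inventory fails at least one.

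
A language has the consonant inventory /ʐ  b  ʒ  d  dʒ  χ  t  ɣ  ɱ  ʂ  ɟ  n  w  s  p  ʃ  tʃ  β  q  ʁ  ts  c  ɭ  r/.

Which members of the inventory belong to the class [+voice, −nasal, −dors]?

Among the inventory, the [+voice] segments are /ʐ, b, ʒ, d, dʒ, ɣ, ɱ, ɟ, n, w, β, ʁ, ɭ, r/.
Within that set, [−nasal] gives /ʐ, b, ʒ, d, dʒ, ɣ, ɟ, w, β, ʁ, ɭ, r/.
Then [−dorsal] leaves /ʐ, b, ʒ, d, dʒ, β, ɭ, r/.

ʐ, b, ʒ, d, dʒ, β, ɭ, r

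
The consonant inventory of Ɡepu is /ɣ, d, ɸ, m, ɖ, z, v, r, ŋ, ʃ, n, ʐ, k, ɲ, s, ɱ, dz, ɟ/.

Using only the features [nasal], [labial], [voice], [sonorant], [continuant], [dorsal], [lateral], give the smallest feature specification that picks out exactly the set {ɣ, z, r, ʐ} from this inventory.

The class [+voice], [+continuant], [-labial] has exactly /ɣ, z, r, ʐ/ as its extension in this inventory. No smaller conjunction from the listed features achieves this: [+continuant, -labial] alone would also admit /ʃ, s/; [+voice, -labial] alone would also admit /d, ɖ, ŋ, n, …/; [+voice, +continuant] alone would also admit /v/; and checking the remaining two-feature bundles turns up none with this extension.

[+voice, +continuant, -labial]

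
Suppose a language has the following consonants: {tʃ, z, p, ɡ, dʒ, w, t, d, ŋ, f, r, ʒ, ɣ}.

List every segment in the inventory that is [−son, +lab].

p, f

Checking each segment against [−sonorant], [+labial]: /p/ (voiceless bilabial stop), /f/ (voiceless labiodental fricative) satisfy every feature; every other segment in the inventory fails at least one.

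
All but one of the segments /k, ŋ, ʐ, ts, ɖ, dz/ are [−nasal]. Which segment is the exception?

ŋ

Every segment except /ŋ/ is [−nasal]. /ŋ/ (velar nasal) is [+nasal], so it is the exception.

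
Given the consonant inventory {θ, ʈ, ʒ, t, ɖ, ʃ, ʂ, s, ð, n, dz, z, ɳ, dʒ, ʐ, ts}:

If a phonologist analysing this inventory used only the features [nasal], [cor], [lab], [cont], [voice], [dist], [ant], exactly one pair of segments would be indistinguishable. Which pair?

t, ts

On the given features, /t/ and /ts/ have an identical profile: [−nasal], [+coronal], [−labial], [−continuant], [−voice], [−distributed], [+anterior]. No other two segments in the inventory coincide on all 7 features. (They do differ in [strident] and [delayed release], which are not among the given features.)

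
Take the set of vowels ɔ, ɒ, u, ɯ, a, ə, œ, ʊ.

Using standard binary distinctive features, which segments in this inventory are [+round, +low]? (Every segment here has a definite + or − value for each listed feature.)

Eliminate segments failing any feature: /ɔ, u, œ, ʊ/ are [−low]; /ɯ, a, ə/ are [−round]. The remaining /ɒ/ satisfy [+round], [+low].

ɒ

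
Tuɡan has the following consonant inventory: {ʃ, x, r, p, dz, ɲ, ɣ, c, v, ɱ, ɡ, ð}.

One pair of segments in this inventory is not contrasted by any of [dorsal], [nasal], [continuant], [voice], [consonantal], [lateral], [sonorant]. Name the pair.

v, ð

Both /v/ and /ð/ are [-dorsal], [-nasal], [+continuant], [+voice], [+consonantal], [-lateral], [-sonorant]. Since the list omits [labial] and [coronal] — which do distinguish the voiced labiodental fricative from the voiced dental fricative — this pair collapses; all other pairs remain distinct.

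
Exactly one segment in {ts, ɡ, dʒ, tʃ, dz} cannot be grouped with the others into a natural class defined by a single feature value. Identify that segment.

ɡ

/dz, dʒ, tʃ, ts/ are all [+delayed release], but /ɡ/ (voiced velar stop) is [−delayed release]. No other single segment can be removed to leave a set sharing one feature value that the removed segment lacks, so /ɡ/ is the odd one out.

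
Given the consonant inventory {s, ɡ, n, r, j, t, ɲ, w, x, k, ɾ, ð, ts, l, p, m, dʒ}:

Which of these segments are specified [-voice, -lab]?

Checking each segment against [-voice], [-labial]: /s/ (voiceless alveolar fricative), /t/ (voiceless alveolar stop), /x/ (voiceless velar fricative), /k/ (voiceless velar stop), /ts/ (voiceless alveolar affricate) satisfy every feature; every other segment in the inventory fails at least one.

s, t, x, k, ts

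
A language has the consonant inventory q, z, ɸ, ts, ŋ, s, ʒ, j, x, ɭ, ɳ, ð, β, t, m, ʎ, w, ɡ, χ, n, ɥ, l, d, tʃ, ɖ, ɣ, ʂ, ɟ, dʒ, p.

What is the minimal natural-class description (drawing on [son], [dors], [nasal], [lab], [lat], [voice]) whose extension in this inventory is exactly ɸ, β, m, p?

The class [+labial], [-dorsal] has exactly /ɸ, β, m, p/ as its extension in this inventory. No smaller conjunction from the listed features achieves this: [-dorsal] alone would also admit /z, ts, s, ʒ, …/; [+labial] alone would also admit /w, ɥ/; and checking the remaining single features turns up none with this extension.

[+lab, -dors]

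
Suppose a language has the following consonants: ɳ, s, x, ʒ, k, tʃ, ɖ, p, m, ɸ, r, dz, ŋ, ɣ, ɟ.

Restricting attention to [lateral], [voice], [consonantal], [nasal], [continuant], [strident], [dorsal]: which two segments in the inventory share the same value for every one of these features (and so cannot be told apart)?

ɳ, m

On the given features, /ɳ/ and /m/ have an identical profile: [−lateral], [+voice], [+consonantal], [+nasal], [−continuant], [−strident], [−dorsal]. No other two segments in the inventory coincide on all 7 features. (They do differ in [labial] and [coronal], which are not among the given features.)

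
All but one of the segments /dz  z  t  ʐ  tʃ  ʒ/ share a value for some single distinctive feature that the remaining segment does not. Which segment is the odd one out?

[strident] groups all but one: /z, ʐ, dz, ʒ, tʃ/ share [+strident] while /t/ (voiceless alveolar stop) alone is [-strident]. Removing any other segment would not leave a single-feature class that excludes it.

t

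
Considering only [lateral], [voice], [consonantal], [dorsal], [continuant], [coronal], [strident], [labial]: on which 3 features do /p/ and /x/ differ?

[continuant], [labial], [dorsal]

The two segments share [-lateral], [-voice], [+consonantal], [-coronal], [-strident]. The only features from the list on which they differ: /p/ is [-continuant] while /x/ is [+continuant]; /p/ is [+labial] while /x/ is [-labial]; /p/ is [-dorsal] while /x/ is [+dorsal].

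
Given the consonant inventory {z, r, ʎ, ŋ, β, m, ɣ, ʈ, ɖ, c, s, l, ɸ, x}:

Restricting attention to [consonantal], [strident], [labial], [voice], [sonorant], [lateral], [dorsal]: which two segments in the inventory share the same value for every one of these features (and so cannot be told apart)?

x, c

On the given features, /x/ and /c/ have an identical profile: [+consonantal], [−strident], [−labial], [−voice], [−sonorant], [−lateral], [+dorsal]. No other two segments in the inventory coincide on all 7 features. (They do differ in [continuant] and [back], which are not among the given features.)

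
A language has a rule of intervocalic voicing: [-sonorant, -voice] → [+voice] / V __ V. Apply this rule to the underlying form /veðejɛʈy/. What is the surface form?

[veðejɛɖy]

/ʈ/ satisfies [-sonorant, -voice] and sits in V __ V. The [+voice] counterpart of the voiceless retroflex stop is /ɖ/. Other segments in /veðejɛʈy/ either fail the structural description or are not in the environment, so the surface form is [veðejɛɖy].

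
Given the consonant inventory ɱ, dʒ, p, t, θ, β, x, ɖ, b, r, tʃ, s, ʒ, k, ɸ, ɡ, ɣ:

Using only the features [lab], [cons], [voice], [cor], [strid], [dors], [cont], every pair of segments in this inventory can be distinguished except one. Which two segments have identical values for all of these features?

b, ɱ

Both /b/ and /ɱ/ are [+labial], [+consonantal], [+voice], [−coronal], [−strident], [−dorsal], [−continuant]. Since the list omits [sonorant] and [nasal] — which do distinguish the voiced bilabial stop from the labiodental nasal — this pair collapses; all other pairs remain distinct.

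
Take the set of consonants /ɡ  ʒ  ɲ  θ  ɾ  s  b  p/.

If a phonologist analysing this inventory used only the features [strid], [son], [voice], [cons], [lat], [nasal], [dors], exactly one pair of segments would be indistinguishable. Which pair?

On the given features, /θ/ and /p/ have an identical profile: [-strident], [-sonorant], [-voice], [+consonantal], [-lateral], [-nasal], [-dorsal]. No other two segments in the inventory coincide on all 7 features. (They do differ in [continuant], [labial] and [coronal], which are not among the given features.)

θ, p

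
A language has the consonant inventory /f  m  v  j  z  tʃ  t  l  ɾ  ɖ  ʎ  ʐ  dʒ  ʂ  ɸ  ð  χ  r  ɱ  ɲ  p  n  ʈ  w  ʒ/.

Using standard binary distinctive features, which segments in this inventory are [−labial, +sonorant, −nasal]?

j, l, ɾ, ʎ, r

First, the [−labial] segments are /j, z, tʃ, t, l, ɾ, ɖ, ʎ, ʐ, dʒ, ʂ, ð, χ, r, ɲ, n, ʈ, ʒ/.
Within that set, [+sonorant] gives /j, l, ɾ, ʎ, r, ɲ, n/.
Then [−nasal] leaves /j, l, ɾ, ʎ, r/.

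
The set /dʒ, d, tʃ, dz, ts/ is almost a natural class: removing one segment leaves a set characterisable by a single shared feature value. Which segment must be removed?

/dz, dʒ, tʃ, ts/ are all [+strident], but /d/ (voiced alveolar stop) is [-strident]. No other single segment can be removed to leave a set sharing one feature value that the removed segment lacks, so /d/ is the odd one out.

d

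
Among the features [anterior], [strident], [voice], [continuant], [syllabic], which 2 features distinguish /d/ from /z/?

The two segments share [+anterior], [+voice], [−syllabic]. The only features from the list on which they differ: /d/ is [−continuant] while /z/ is [+continuant]; /d/ is [−strident] while /z/ is [+strident].

[continuant], [strident]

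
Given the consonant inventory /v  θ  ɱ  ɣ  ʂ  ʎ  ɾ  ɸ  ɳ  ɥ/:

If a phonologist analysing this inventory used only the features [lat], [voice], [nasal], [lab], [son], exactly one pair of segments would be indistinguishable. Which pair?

Both /θ/ and /ʂ/ are [−lateral], [−voice], [−nasal], [−labial], [−sonorant]. Since the list omits [strident], [anterior] and [distributed] — which do distinguish the voiceless dental fricative from the voiceless retroflex fricative — this pair collapses; all other pairs remain distinct.

θ, ʂ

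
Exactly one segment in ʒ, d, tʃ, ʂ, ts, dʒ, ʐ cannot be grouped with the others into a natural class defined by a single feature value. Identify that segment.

The remaining segments after removing /d/ share [+strident]; /d/ (voiced alveolar stop) is [−strident]. For every other candidate removal, the leftover set fails to share any single feature value that the removed segment lacks.

d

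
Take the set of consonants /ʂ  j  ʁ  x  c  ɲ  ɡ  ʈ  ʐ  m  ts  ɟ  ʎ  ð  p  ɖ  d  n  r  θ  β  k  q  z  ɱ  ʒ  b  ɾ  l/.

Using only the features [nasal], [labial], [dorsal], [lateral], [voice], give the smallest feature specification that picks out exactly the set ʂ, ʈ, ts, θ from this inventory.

The class [-voice], [-labial], [-dorsal] has exactly /ʂ, ʈ, ts, θ/ as its extension in this inventory. No smaller conjunction from the listed features achieves this: [-labial, -dorsal] alone would also admit /ʐ, ð, ɖ, d, …/; [-voice, -dorsal] alone would also admit /p/; [-voice, -labial] alone would also admit /x, c, k, q/; and checking the remaining two-feature bundles turns up none with this extension.

[-voice, -labial, -dorsal]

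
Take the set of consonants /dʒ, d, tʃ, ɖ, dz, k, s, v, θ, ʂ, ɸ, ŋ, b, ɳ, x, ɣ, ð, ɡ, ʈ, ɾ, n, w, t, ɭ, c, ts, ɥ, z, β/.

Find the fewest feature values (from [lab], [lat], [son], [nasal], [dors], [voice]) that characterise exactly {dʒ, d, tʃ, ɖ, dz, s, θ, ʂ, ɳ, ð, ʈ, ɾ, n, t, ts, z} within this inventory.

Every target segment is [-lateral], [-labial], [-dorsal]; each remaining inventory member fails at least one of these. Each conjunct is needed — [-labial, -dorsal] alone would also admit /ɭ/; [-lateral, -dorsal] alone would also admit /v, ɸ, b, β/; [-lateral, -labial] alone would also admit /k, ŋ, x, ɣ, …/ — and no other combination of two listed features has exactly this extension, so three is the minimum.

[-lat, -lab, -dors]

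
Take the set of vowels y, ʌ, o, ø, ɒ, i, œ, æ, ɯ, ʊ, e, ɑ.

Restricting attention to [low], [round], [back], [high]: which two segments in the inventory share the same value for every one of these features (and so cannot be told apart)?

ø, œ

/ø/ (mid front rounded tense vowel) and /œ/ (mid front rounded lax vowel) are both [−low], [+round], [−back], [−high], so none of the listed features separates them. (They do differ in [tense], which is not among the given features.) Every other pair in the inventory differs on at least one listed feature.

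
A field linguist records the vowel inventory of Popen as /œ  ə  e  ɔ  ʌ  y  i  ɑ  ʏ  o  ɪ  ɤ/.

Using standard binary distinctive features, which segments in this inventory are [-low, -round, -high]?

ə, e, ʌ, ɤ

Eliminate segments failing any feature: /œ, ɔ, y, ʏ, o/ are [+round]; /i, ɪ/ are [+high]; /ɑ/ is [+low]. The remaining /ə, e, ʌ, ɤ/ satisfy [-low], [-round], [-high].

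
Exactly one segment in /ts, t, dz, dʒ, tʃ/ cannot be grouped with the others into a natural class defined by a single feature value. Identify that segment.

The remaining segments after removing /t/ share [+delayed release]; /t/ (voiceless alveolar stop) is [−delayed release]. For every other candidate removal, the leftover set fails to share any single feature value that the removed segment lacks.

t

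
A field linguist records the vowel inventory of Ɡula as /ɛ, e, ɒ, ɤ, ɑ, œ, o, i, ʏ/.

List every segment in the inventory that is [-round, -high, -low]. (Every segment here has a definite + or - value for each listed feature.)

ɛ, e, ɤ

Checking each segment against [-round], [-high], [-low]: /ɛ/ (mid front unrounded lax vowel), /e/ (mid front unrounded tense vowel), /ɤ/ (mid back unrounded tense vowel) satisfy every feature; every other segment in the inventory fails at least one.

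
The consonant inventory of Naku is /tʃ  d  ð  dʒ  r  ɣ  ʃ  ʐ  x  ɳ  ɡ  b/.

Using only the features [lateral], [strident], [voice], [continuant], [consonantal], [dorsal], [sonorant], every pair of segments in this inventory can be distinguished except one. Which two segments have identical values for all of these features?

d, b

/d/ (voiced alveolar stop) and /b/ (voiced bilabial stop) are both [-lateral], [-strident], [+voice], [-continuant], [+consonantal], [-dorsal], [-sonorant], so none of the listed features separates them. (They do differ in [labial] and [coronal], which are not among the given features.) Every other pair in the inventory differs on at least one listed feature.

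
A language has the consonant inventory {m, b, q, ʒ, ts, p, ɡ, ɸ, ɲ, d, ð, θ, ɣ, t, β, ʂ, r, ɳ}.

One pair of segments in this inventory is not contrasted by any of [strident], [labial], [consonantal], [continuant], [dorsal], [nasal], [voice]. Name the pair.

ð, r

On the given features, /ð/ and /r/ have an identical profile: [−strident], [−labial], [+consonantal], [+continuant], [−dorsal], [−nasal], [+voice]. No other two segments in the inventory coincide on all 7 features. (They do differ in [sonorant], which is not among the given features.)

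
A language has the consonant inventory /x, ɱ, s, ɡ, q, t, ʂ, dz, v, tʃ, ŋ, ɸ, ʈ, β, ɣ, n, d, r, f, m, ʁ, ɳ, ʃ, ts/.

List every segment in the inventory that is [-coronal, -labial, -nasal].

x, ɡ, q, ɣ, ʁ

Checking each segment against [-coronal], [-labial], [-nasal]: /x/ (voiceless velar fricative), /ɡ/ (voiced velar stop), /q/ (voiceless uvular stop), /ɣ/ (voiced velar fricative), /ʁ/ (voiced uvular fricative) satisfy every feature; every other segment in the inventory fails at least one.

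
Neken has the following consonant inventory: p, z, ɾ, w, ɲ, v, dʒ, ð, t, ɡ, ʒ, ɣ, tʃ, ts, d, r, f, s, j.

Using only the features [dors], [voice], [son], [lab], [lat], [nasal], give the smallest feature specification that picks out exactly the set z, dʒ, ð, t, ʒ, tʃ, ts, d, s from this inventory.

/z, dʒ, ð, t, ʒ, tʃ, ts, d, s/ are all [−sonorant], [−labial], [−dorsal], and no other segment in the inventory matches all three values. Dropping any one of them over-generates: [−labial, −dorsal] alone would also admit /ɾ, r/; [−sonorant, −dorsal] alone would also admit /p, v, f/; [−sonorant, −labial] alone would also admit /ɡ, ɣ/. No other combination of two listed features picks out exactly this set either, so fewer than three features will not do.

[−son, −lab, −dors]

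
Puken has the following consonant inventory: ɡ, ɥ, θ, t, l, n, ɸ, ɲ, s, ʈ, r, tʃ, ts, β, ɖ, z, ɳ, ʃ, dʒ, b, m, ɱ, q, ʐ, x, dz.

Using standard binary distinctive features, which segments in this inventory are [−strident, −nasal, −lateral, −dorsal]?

Among the inventory, the [−strident] segments are /ɡ, ɥ, θ, t, l, n, ɸ, ɲ, ʈ, r, β, ɖ, ɳ, b, m, ɱ, q, x/.
Of those, [−nasal] gives /ɡ, ɥ, θ, t, l, ɸ, ʈ, r, β, ɖ, b, q, x/.
Of those, [−lateral] gives /ɡ, ɥ, θ, t, ɸ, ʈ, r, β, ɖ, b, q, x/.
Within that set, [−dorsal] leaves /θ, t, ɸ, ʈ, r, β, ɖ, b/.

θ, t, ɸ, ʈ, r, β, ɖ, b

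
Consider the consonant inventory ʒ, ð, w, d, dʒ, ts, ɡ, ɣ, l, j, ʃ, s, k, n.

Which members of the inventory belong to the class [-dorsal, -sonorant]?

ʒ, ð, d, dʒ, ts, ʃ, s

Checking each segment against [-dorsal], [-sonorant]: /ʒ/ (voiced postalveolar fricative), /ð/ (voiced dental fricative), /d/ (voiced alveolar stop), /dʒ/ (voiced postalveolar affricate), /ts/ (voiceless alveolar affricate), /ʃ/ (voiceless postalveolar fricative), among others, satisfy every feature; every other segment in the inventory fails at least one.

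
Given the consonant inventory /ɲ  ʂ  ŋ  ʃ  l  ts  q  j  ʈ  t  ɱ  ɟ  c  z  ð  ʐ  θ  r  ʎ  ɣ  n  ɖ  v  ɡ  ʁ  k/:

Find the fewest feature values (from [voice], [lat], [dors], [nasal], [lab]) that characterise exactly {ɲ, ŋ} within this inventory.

[+nasal, +dors]

/ɲ, ŋ/ are all [+nasal], [+dorsal], and no other segment in the inventory matches both values. Dropping any one of them over-generates: [+dorsal] alone would also admit /q, j, ɟ, c, …/; [+nasal] alone would also admit /ɱ, n/. No other single listed feature picks out exactly this set either, so fewer than two features will not do.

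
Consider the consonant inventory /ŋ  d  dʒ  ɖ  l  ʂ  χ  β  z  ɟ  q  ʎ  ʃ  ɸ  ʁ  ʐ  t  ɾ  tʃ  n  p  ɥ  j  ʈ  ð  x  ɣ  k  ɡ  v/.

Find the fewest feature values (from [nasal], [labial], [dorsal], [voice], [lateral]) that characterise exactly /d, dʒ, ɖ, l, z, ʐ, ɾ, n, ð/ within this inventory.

/d, dʒ, ɖ, l, z, ʐ, ɾ, n, ð/ are all [+voice], [−labial], [−dorsal], and no other segment in the inventory matches all three values. Dropping any one of them over-generates: [−labial, −dorsal] alone would also admit /ʂ, ʃ, t, tʃ, …/; [+voice, −dorsal] alone would also admit /β, v/; [+voice, −labial] alone would also admit /ŋ, ɟ, ʎ, ʁ, …/. No other combination of two listed features picks out exactly this set either, so fewer than three features will not do.

[+voice, −labial, −dorsal]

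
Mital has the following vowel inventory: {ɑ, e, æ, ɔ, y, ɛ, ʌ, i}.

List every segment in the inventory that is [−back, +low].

First, the [−back] segments are /e, æ, y, ɛ, i/.
Intersecting with [+low] leaves /æ/.

æ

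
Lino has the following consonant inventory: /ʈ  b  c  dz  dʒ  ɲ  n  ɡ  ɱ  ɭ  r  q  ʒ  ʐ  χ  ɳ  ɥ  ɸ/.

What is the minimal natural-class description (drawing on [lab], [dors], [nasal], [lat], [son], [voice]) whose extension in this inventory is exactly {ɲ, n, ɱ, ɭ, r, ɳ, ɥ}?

The target set is precisely the extension of [+sonorant] in this inventory.

[+son]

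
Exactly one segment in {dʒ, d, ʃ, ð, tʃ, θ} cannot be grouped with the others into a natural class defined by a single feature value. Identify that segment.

[distributed] groups all but one: /tʃ, ʃ, θ, dʒ, ð/ share [+distributed] while /d/ (voiced alveolar stop) alone is [−distributed]. Removing any other segment would not leave a single-feature class that excludes it.

d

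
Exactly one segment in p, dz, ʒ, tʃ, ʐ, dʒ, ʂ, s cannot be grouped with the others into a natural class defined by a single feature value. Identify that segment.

The remaining segments after removing /p/ share [+strident]; /p/ (voiceless bilabial stop) is [−strident]. For every other candidate removal, the leftover set fails to share any single feature value that the removed segment lacks.

p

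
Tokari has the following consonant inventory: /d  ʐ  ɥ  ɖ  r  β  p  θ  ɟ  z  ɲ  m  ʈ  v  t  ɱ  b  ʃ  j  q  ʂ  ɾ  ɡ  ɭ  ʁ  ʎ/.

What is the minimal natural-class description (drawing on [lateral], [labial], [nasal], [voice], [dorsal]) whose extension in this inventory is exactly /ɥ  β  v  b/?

[+voice, −nasal, +labial]

/ɥ, β, v, b/ are all [+voice], [−nasal], [+labial], and no other segment in the inventory matches all three values. Dropping any one of them over-generates: [−nasal, +labial] alone would also admit /p/; [+voice, +labial] alone would also admit /m, ɱ/; [+voice, −nasal] alone would also admit /d, ʐ, ɖ, r, …/. No other combination of two listed features picks out exactly this set either, so fewer than three features will not do.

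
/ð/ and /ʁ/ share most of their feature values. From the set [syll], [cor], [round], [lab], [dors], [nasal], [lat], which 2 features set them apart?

[coronal], [dorsal]

The two segments share [−syllabic], [−round], [−labial], [−nasal], [−lateral]. The only features from the list on which they differ: /ð/ is [+coronal] while /ʁ/ is [−coronal]; /ð/ is [−dorsal] while /ʁ/ is [+dorsal].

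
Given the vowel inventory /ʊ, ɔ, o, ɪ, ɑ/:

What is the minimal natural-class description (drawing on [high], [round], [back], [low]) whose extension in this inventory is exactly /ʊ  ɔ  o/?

Every target segment is [+round] and no other inventory member is, so one feature is enough.

[+round]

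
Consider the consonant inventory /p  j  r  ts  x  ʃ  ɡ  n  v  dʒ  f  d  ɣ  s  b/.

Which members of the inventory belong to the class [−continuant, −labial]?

ts, ɡ, n, dʒ, d

Among the inventory, the [−continuant] segments are /p, ts, ɡ, n, dʒ, d, b/.
Among these, [−labial] leaves /ts, ɡ, n, dʒ, d/.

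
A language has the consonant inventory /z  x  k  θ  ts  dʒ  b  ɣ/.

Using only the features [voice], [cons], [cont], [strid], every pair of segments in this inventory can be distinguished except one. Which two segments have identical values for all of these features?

On the given features, /x/ and /θ/ have an identical profile: [−voice], [+consonantal], [+continuant], [−strident]. No other two segments in the inventory coincide on all 4 features. (They do differ in [coronal] and [dorsal], which are not among the given features.)

x, θ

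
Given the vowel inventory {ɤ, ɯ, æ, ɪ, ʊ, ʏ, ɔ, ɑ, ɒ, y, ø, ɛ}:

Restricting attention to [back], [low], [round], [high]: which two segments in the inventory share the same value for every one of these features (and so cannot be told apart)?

ʏ, y

Both /ʏ/ and /y/ are [−back], [−low], [+round], [+high]. Since the list omits [tense] — which does distinguish the high front rounded lax vowel from the high front rounded tense vowel — this pair collapses; all other pairs remain distinct.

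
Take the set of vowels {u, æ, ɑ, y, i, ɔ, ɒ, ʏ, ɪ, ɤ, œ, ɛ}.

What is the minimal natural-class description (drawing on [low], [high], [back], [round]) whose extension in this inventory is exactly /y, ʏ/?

The class [+high], [-back], [+round] has exactly /y, ʏ/ as its extension in this inventory. No smaller conjunction from the listed features achieves this: [-back, +round] alone would also admit /œ/; [+high, +round] alone would also admit /u/; [+high, -back] alone would also admit /i, ɪ/; and checking the remaining two-feature bundles turns up none with this extension.

[+high, -back, +round]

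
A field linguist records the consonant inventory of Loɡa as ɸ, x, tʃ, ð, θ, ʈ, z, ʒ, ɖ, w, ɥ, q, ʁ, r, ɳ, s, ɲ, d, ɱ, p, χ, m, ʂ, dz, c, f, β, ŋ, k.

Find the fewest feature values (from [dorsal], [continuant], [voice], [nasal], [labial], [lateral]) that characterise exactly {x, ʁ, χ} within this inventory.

[+continuant, -labial, +dorsal]

The class [+continuant], [-labial], [+dorsal] has exactly /x, ʁ, χ/ as its extension in this inventory. No smaller conjunction from the listed features achieves this: [-labial, +dorsal] alone would also admit /q, ɲ, c, ŋ, …/; [+continuant, +dorsal] alone would also admit /w, ɥ/; [+continuant, -labial] alone would also admit /ð, θ, z, ʒ, …/; and checking the remaining two-feature bundles turns up none with this extension.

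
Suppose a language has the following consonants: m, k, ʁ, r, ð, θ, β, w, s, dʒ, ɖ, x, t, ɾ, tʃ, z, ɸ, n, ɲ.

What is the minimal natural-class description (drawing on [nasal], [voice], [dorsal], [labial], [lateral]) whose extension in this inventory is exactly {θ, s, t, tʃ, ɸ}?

[−voice, −dorsal]

/θ, s, t, tʃ, ɸ/ are all [−voice], [−dorsal], and no other segment in the inventory matches both values. Dropping any one of them over-generates: [−dorsal] alone would also admit /m, r, ð, β, …/; [−voice] alone would also admit /k, x/. No other single listed feature picks out exactly this set either, so fewer than two features will not do.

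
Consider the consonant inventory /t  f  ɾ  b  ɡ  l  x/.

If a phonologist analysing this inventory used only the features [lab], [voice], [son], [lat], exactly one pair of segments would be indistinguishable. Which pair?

t, x

On the given features, /t/ and /x/ have an identical profile: [−labial], [−voice], [−sonorant], [−lateral]. No other two segments in the inventory coincide on all 4 features. (They do differ in [continuant], [coronal] and [dorsal], which are not among the given features.)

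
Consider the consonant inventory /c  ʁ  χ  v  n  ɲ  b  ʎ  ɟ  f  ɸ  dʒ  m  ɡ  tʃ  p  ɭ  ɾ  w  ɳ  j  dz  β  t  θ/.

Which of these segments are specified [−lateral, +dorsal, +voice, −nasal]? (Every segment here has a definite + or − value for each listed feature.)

ʁ, ɟ, ɡ, w, j

Eliminate segments failing any feature: /c, χ/ are [−voice]; /v, n, b, f, ɸ, dʒ, m, tʃ, p, ɾ, ɳ, dz, β, t, θ/ are [−dorsal]; /ɲ/ is [+nasal]; /ʎ, ɭ/ are [+lateral]. The remaining /ʁ, ɟ, ɡ, w, j/ satisfy [−lateral], [+dorsal], [+voice], [−nasal].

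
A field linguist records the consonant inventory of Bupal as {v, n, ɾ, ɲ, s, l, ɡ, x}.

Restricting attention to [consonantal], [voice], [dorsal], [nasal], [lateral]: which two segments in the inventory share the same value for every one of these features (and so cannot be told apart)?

On the given features, /v/ and /ɾ/ have an identical profile: [+consonantal], [+voice], [−dorsal], [−nasal], [−lateral]. No other two segments in the inventory coincide on all 5 features. (They do differ in [sonorant], [labial] and [coronal], which are not among the given features.)

v, ɾ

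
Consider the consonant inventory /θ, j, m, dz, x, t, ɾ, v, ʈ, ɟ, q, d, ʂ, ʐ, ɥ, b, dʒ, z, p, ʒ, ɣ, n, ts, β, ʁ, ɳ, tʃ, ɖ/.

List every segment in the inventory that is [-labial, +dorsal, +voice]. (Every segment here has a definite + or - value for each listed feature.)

Eliminate segments failing any feature: /θ, dz, t, ɾ, ʈ, d, ʂ, ʐ, dʒ, z, ʒ, n, ts, ɳ, tʃ, ɖ/ are [-dorsal]; /m, v, ɥ, b, p, β/ are [+labial]; /x, q/ are [-voice]. The remaining /j, ɟ, ɣ, ʁ/ satisfy [-labial], [+dorsal], [+voice].

j, ɟ, ɣ, ʁ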